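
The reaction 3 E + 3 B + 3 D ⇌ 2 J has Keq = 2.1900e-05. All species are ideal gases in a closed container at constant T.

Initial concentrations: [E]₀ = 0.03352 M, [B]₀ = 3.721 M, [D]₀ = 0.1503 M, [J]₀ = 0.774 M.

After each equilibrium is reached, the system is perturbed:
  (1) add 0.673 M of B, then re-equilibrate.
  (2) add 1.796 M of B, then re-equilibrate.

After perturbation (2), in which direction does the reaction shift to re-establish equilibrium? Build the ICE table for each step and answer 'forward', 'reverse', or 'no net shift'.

Direction: forward

Q₀ = 9.0931e+04 vs Keq = 2.1900e-05 ⇒ Q>K, reverse
Step 1:
                   E          B          D          J
  init       0.03352      3.721     0.1503      0.774
  Δ            1.052      1.052      1.052    -0.7013
  eq           1.085      4.773      1.202    0.07274
  solve Keq expr → x = -0.3506; check Q = 2.1900e-05
Then add 0.673 M of B.
Step 2:
                   E          B          D          J
  init         1.085      5.446      1.202    0.07274
  Δ         -0.01731   -0.01731   -0.01731    0.01154
  eq           1.068      5.429      1.185    0.08427
  solve Keq expr → x = 0.005769; check Q = 2.1900e-05
Then add 1.796 M of B.
Step 3:
                   E          B          D          J
  init         1.068      7.225      1.185    0.08427
  Δ         -0.04411   -0.04411   -0.04411    0.02941
  eq           1.024       7.18      1.141     0.1137
  solve Keq expr → x = 0.0147; check Q = 2.1900e-05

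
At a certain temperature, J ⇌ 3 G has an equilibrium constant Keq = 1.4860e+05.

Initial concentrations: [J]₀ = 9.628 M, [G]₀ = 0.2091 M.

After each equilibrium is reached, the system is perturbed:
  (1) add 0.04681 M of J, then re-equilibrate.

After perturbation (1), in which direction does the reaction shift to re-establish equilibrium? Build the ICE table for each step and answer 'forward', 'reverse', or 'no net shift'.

Direction: forward

Q₀ = 9.4957e-04 vs Keq = 1.4860e+05 ⇒ Q<K, forward
Step 1:
                    J           G
  init          9.628      0.2091
  Δ             -9.47       28.41
  eq           0.1578       28.62
  solve Keq expr → x = 9.47; check Q = 1.4860e+05
Then add 0.04681 M of J.
Step 2:
                    J           G
  init         0.2046       28.62
  Δ          -0.04459      0.1338
  eq             0.16       28.75
  solve Keq expr → x = 0.04459; check Q = 1.4860e+05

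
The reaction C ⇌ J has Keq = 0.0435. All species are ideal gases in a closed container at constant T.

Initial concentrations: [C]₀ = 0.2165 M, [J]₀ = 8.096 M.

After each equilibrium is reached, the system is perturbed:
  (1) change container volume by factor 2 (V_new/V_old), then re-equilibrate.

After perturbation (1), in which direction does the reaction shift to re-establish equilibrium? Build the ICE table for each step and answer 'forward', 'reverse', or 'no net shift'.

Q₀ = 37.39 vs Keq = 0.0435 ⇒ Q>K, reverse
Step 1:
                    C           J
  init         0.2165       8.096
  Δ             7.749      -7.749
  eq            7.966      0.3465
  solve Keq expr → x = -7.749; check Q = 0.0435
Then change container volume by factor 2 (V_new/V_old).
Step 2:
                    C           J
  init          3.983      0.1733
  Δ                 0           0
  eq            3.983      0.1733
  solve Keq expr → x = 0; check Q = 0.0435

Direction: no net shift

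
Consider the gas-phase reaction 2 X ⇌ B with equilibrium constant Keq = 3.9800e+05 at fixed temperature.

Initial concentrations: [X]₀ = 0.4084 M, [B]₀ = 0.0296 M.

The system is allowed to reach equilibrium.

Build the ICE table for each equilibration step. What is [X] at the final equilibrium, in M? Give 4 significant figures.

[X]_eq = 7.6582e-04 M

Q₀ = 0.1775 vs Keq = 3.9800e+05 ⇒ Q<K, forward
Step 1:
                   X          B
  init        0.4084     0.0296
  Δ          -0.4076     0.2038
  eq      7.6582e-04     0.2334
  solve Keq expr → x = 0.2038; check Q = 3.9800e+05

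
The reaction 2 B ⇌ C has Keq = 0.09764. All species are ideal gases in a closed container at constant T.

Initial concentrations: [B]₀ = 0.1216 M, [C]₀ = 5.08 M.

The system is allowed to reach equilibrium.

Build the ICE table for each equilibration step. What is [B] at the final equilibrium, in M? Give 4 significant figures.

[B]_eq = 5.134 M

Q₀ = 343.6 vs Keq = 0.09764 ⇒ Q>K, reverse
Step 1:
                  B         C
  init       0.1216      5.08
  Δ           5.013    -2.506
  eq          5.134     2.574
  solve Keq expr → x = -2.506; check Q = 0.09764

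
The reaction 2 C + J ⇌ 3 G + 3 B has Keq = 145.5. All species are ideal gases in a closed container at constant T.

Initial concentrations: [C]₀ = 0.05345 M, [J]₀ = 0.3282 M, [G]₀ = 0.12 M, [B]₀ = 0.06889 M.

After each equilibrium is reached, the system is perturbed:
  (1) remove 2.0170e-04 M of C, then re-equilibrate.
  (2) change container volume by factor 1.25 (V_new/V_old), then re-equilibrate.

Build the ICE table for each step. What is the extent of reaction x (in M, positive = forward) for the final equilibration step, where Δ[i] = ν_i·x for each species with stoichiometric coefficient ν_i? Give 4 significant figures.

Q₀ = 6.0253e-04 vs Keq = 145.5 ⇒ Q<K, forward
Step 1:
                   C          J          G          B
  init       0.05345     0.3282       0.12    0.06889
  Δ         -0.05269   -0.02634    0.07903    0.07903
  eq      7.6225e-04     0.3019      0.199     0.1479
  solve Keq expr → x = 0.02634; check Q = 145.5
Then remove 2.0170e-04 M of C.
Step 2:
                   C          J          G          B
  init    5.6055e-04     0.3019      0.199     0.1479
  Δ       1.9759e-04 9.8795e-05 -2.9638e-04 -2.9638e-04
  eq      7.5814e-04      0.302     0.1987     0.1476
  solve Keq expr → x = -9.8795e-05; check Q = 145.5
Then change container volume by factor 1.25 (V_new/V_old).
Step 3:
                   C          J          G          B
  init    6.0651e-04     0.2416      0.159     0.1181
  Δ       -1.7000e-04 -8.4998e-05 2.5500e-04 2.5500e-04
  eq      4.3652e-04     0.2415     0.1592     0.1184
  solve Keq expr → x = 8.4998e-05; check Q = 145.5

x = 8.4998e-05 M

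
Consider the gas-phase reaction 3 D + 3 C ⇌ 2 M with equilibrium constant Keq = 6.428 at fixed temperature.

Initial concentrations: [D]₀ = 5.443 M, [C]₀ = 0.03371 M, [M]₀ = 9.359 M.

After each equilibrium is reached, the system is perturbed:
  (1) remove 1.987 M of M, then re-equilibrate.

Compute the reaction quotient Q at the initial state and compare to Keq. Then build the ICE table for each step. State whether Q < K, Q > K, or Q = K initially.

Q₀ = 1.4180e+04 vs Keq = 6.428 ⇒ Q>K, reverse
Step 1:
                    D           C           M
  init          5.443     0.03371       9.359
  Δ            0.3699      0.3699     -0.2466
  eq            5.813      0.4036       9.112
  solve Keq expr → x = -0.1233; check Q = 6.428
Then remove 1.987 M of M.
Step 2:
                    D           C           M
  init          5.813      0.4036       7.125
  Δ          -0.05647    -0.05647     0.03765
  eq            5.756      0.3472       7.163
  solve Keq expr → x = 0.01882; check Q = 6.428

Q₀ = 1.4180e+04; Q > K (proceeds reverse)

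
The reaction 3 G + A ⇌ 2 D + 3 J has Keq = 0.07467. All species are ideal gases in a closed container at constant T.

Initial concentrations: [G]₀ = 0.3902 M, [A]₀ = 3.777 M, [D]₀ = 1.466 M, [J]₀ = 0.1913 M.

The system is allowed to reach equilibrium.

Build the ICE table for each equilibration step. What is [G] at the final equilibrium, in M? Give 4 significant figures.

Q₀ = 0.06705 vs Keq = 0.07467 ⇒ Q<K, forward
Step 1:
                  G         A         D         J
  I          0.3902     3.777     1.466    0.1913
  C       -0.004442 -0.001481  0.002961  0.004442
  E          0.3858     3.776     1.469    0.1957
  solve Keq expr → x = 0.001481; check Q = 0.07467

[G]_eq = 0.3858 M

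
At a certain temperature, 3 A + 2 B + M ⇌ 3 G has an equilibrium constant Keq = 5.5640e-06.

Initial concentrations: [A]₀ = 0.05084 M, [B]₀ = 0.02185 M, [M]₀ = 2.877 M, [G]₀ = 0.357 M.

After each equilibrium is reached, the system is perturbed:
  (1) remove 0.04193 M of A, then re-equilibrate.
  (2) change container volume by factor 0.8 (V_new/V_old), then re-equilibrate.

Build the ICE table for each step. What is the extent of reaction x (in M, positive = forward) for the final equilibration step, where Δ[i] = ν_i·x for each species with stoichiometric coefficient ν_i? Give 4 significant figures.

Q₀ = 2.5208e+05 vs Keq = 5.5640e-06 ⇒ Q>K, reverse
Step 1:
                  A         B         M         G
  init      0.05084   0.02185     2.877     0.357
  Δ          0.3528    0.2352    0.1176   -0.3528
  eq         0.4037    0.2571     2.995  0.004168
  solve Keq expr → x = -0.1176; check Q = 5.5640e-06
Then remove 0.04193 M of A.
Step 2:
                  A         B         M         G
  init       0.3617    0.2571     2.995  0.004168
  Δ       4.2577e-04 2.8385e-04 1.4192e-04 -4.2577e-04
  eq         0.3622    0.2574     2.995  0.003743
  solve Keq expr → x = -1.4192e-04; check Q = 5.5640e-06
Then change container volume by factor 0.8 (V_new/V_old).
Step 3:
                  A         B         M         G
  init       0.4527    0.3217     3.743  0.004678
  Δ       -0.001145 -7.6357e-04 -3.8178e-04  0.001145
  eq         0.4516    0.3209     3.743  0.005824
  solve Keq expr → x = 3.8178e-04; check Q = 5.5640e-06

x = 3.8178e-04 M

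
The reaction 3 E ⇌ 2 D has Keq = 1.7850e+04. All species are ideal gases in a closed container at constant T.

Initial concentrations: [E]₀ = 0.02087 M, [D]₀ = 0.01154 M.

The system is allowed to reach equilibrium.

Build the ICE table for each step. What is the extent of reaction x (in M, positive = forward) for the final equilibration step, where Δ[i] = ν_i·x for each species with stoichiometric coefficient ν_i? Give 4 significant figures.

Q₀ = 14.65 vs Keq = 1.7850e+04 ⇒ Q<K, forward
Step 1:
                    E           D
  I           0.02087     0.01154
  C          -0.01774     0.01183
  E          0.003128     0.02337
  solve Keq expr → x = 0.005914; check Q = 1.7850e+04

x = 0.005914 M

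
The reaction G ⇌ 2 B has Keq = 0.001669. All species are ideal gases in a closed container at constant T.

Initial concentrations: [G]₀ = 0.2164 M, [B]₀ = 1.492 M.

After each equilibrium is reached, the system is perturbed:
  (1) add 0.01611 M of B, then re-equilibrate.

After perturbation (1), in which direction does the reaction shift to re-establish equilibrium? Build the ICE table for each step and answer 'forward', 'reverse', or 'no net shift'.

Q₀ = 10.29 vs Keq = 0.001669 ⇒ Q>K, reverse
Step 1:
                  G         B
  Initial    0.2164     1.492
  Change     0.7262    -1.452
  Equil      0.9426   0.03966
  solve Keq expr → x = -0.7262; check Q = 0.001669
Then add 0.01611 M of B.
Step 2:
                  G         B
  Initial    0.9426   0.05577
  Change   0.007971  -0.01594
  Equil      0.9505   0.03983
  solve Keq expr → x = -0.007971; check Q = 0.001669

Direction: reverse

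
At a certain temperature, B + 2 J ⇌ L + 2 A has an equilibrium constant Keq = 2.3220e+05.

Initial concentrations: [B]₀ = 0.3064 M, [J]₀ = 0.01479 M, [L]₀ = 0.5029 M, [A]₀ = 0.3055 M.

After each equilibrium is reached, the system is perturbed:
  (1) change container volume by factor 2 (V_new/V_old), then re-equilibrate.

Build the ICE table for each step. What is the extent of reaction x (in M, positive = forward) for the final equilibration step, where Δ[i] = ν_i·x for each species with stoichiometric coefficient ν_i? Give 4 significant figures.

Q₀ = 700.3 vs Keq = 2.3220e+05 ⇒ Q<K, forward
Step 1:
                    B           J           L           A
  init         0.3064     0.01479      0.5029      0.3055
  Δ         -0.006963    -0.01393    0.006963     0.01393
  eq           0.2994  8.6499e-04      0.5099      0.3194
  solve Keq expr → x = 0.006963; check Q = 2.3220e+05
Then change container volume by factor 2 (V_new/V_old).
Step 2:
                    B           J           L           A
  init         0.1497  4.3250e-04      0.2549      0.1597
  Δ                 0           0           0           0
  eq           0.1497  4.3250e-04      0.2549      0.1597
  solve Keq expr → x = 0; check Q = 2.3220e+05

x = 0 M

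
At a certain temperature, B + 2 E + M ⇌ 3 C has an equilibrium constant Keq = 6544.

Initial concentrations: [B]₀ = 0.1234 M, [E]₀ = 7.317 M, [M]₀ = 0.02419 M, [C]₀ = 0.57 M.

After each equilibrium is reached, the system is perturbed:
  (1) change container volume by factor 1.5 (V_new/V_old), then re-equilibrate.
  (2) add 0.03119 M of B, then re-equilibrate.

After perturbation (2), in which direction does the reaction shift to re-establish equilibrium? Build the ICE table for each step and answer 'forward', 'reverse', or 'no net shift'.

Direction: forward

Q₀ = 1.159 vs Keq = 6544 ⇒ Q<K, forward
Step 1:
                    B           E           M           C
  Initial      0.1234       7.317     0.02419        0.57
  Change     -0.02418    -0.04836    -0.02418     0.07255
  Equil       0.09922       7.269  7.7335e-06      0.6425
  solve Keq expr → x = 0.02418; check Q = 6544
Then change container volume by factor 1.5 (V_new/V_old).
Step 2:
                    B           E           M           C
  Initial     0.06615       4.846  5.1557e-06      0.4284
  Change   2.5771e-06  5.1542e-06  2.5771e-06 -7.7313e-06
  Equil       0.06615       4.846  7.7328e-06      0.4284
  solve Keq expr → x = -2.5771e-06; check Q = 6544
Then add 0.03119 M of B.
Step 3:
                    B           E           M           C
  Initial     0.09734       4.846  7.7328e-06      0.4284
  Change  -2.4774e-06 -4.9548e-06 -2.4774e-06  7.4322e-06
  Equil       0.09734       4.846  5.2554e-06      0.4284
  solve Keq expr → x = 2.4774e-06; check Q = 6544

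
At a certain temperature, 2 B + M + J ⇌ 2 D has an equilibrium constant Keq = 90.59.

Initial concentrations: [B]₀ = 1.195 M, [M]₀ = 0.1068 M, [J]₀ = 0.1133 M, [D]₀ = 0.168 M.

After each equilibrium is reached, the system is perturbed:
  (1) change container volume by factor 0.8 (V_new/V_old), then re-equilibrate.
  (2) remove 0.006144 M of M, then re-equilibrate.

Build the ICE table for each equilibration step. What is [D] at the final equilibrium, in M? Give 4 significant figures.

Q₀ = 1.633 vs Keq = 90.59 ⇒ Q<K, forward
Step 1:
                  B         M         J         D
  init        1.195    0.1068    0.1133     0.168
  Δ         -0.1546  -0.07731  -0.07731    0.1546
  eq           1.04   0.02949   0.03599    0.3226
  solve Keq expr → x = 0.07731; check Q = 90.59
Then change container volume by factor 0.8 (V_new/V_old).
Step 2:
                  B         M         J         D
  init          1.3   0.03686   0.04499    0.4033
  Δ        -0.01335 -0.006677 -0.006677   0.01335
  eq          1.287   0.03019   0.03831    0.4166
  solve Keq expr → x = 0.006677; check Q = 90.59
Then remove 0.006144 M of M.
Step 3:
                  B         M         J         D
  init        1.287   0.02404   0.03831    0.4166
  Δ          0.0059   0.00295   0.00295   -0.0059
  eq          1.293   0.02699   0.04126    0.4107
  solve Keq expr → x = -0.00295; check Q = 90.59

[D]_eq = 0.4107 M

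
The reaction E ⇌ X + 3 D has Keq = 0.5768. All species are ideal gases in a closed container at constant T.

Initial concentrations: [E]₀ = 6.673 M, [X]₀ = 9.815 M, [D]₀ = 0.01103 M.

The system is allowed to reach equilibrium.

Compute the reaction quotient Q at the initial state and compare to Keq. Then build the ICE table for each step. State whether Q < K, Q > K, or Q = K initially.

Q₀ = 1.9738e-06 vs Keq = 0.5768 ⇒ Q<K, forward
Step 1:
                    E           X           D
  init          6.673       9.815     0.01103
  Δ           -0.2355      0.2355      0.7065
  eq            6.437       10.05      0.7175
  solve Keq expr → x = 0.2355; check Q = 0.5768

Q₀ = 1.9738e-06; Q < K (proceeds forward)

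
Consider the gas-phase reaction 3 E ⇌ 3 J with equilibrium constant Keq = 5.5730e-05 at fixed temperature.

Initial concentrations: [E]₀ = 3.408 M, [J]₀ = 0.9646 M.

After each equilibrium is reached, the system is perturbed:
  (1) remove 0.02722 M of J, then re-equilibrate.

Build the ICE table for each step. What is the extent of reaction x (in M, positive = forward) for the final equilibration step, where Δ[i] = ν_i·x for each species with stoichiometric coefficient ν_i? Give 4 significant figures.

Q₀ = 0.02267 vs Keq = 5.5730e-05 ⇒ Q>K, reverse
Step 1:
                   E          J
  Initial      3.408     0.9646
  Change      0.8037    -0.8037
  Equil        4.212     0.1609
  solve Keq expr → x = -0.2679; check Q = 5.5730e-05
Then remove 0.02722 M of J.
Step 2:
                   E          J
  Initial      4.212     0.1337
  Change    -0.02622    0.02622
  Equil        4.186     0.1599
  solve Keq expr → x = 0.00874; check Q = 5.5730e-05

x = 0.00874 M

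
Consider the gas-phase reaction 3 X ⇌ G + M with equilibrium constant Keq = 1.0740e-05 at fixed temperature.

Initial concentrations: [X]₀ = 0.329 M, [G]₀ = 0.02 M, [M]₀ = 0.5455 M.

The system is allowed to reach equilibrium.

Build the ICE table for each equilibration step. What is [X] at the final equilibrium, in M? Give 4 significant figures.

Q₀ = 0.3064 vs Keq = 1.0740e-05 ⇒ Q>K, reverse
Step 1:
                    X           G           M
  I             0.329        0.02      0.5455
  C              0.06       -0.02       -0.02
  E             0.389  1.2030e-06      0.5255
  solve Keq expr → x = -0.02; check Q = 1.0740e-05

[X]_eq = 0.389 M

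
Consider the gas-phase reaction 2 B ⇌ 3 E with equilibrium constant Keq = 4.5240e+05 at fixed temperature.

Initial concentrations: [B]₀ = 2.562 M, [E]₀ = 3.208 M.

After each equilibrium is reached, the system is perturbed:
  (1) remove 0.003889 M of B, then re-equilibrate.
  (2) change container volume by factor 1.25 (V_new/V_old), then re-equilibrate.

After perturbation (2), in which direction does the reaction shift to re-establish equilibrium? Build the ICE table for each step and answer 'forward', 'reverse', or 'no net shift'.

Q₀ = 5.03 vs Keq = 4.5240e+05 ⇒ Q<K, forward
Step 1:
                    B           E
  init          2.562       3.208
  Δ            -2.534       3.802
  eq          0.02759        7.01
  solve Keq expr → x = 1.267; check Q = 4.5240e+05
Then remove 0.003889 M of B.
Step 2:
                    B           E
  init         0.0237        7.01
  Δ          0.003855   -0.005782
  eq          0.02756       7.004
  solve Keq expr → x = -0.001927; check Q = 4.5240e+05
Then change container volume by factor 1.25 (V_new/V_old).
Step 3:
                    B           E
  init        0.02205       5.603
  Δ         -0.002309    0.003464
  eq          0.01974       5.607
  solve Keq expr → x = 0.001155; check Q = 4.5240e+05

Direction: forward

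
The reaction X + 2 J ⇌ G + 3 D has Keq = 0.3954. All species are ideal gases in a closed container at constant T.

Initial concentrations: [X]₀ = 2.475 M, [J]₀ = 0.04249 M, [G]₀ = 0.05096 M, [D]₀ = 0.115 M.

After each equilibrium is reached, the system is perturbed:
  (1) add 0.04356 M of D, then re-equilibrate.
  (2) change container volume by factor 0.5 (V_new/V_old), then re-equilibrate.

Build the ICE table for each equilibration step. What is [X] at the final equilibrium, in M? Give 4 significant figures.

Q₀ = 0.01734 vs Keq = 0.3954 ⇒ Q<K, forward
Step 1:
                   X          J          G          D
  Initial      2.475    0.04249    0.05096      0.115
  Change    -0.01339   -0.02677    0.01339    0.04016
  Equil        2.462    0.01572    0.06435     0.1552
  solve Keq expr → x = 0.01339; check Q = 0.3954
Then add 0.04356 M of D.
Step 2:
                   X          J          G          D
  Initial      2.462    0.01572    0.06435     0.1987
  Change    0.002632   0.005264  -0.002632  -0.007896
  Equil        2.464    0.02098    0.06172     0.1908
  solve Keq expr → x = -0.002632; check Q = 0.3954
Then change container volume by factor 0.5 (V_new/V_old).
Step 3:
                   X          J          G          D
  Initial      4.928    0.04196     0.1234     0.3817
  Change    0.005945    0.01189  -0.005945   -0.01784
  Equil        4.934    0.05385     0.1175     0.3638
  solve Keq expr → x = -0.005945; check Q = 0.3954

[X]_eq = 4.934 M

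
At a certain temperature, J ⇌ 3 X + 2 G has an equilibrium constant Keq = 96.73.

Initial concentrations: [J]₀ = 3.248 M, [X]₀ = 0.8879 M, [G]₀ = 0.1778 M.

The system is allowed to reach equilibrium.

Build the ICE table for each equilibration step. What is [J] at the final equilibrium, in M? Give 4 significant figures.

Q₀ = 0.006813 vs Keq = 96.73 ⇒ Q<K, forward
Step 1:
                  J         X         G
  I           3.248    0.8879    0.1778
  C          -0.947     2.841     1.894
  E           2.301     3.729     2.072
  solve Keq expr → x = 0.947; check Q = 96.73

[J]_eq = 2.301 M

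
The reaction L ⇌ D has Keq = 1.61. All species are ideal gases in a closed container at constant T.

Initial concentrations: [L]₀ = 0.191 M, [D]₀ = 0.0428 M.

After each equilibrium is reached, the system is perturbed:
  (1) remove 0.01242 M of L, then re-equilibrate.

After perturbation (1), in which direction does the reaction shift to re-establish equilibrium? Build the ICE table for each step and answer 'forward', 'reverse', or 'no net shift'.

Q₀ = 0.2241 vs Keq = 1.61 ⇒ Q<K, forward
Step 1:
                   L          D
  I            0.191     0.0428
  C          -0.1014     0.1014
  E          0.08958     0.1442
  solve Keq expr → x = 0.1014; check Q = 1.61
Then remove 0.01242 M of L.
Step 2:
                   L          D
  I          0.07716     0.1442
  C         0.007661  -0.007661
  E          0.08482     0.1366
  solve Keq expr → x = -0.007661; check Q = 1.61

Direction: reverse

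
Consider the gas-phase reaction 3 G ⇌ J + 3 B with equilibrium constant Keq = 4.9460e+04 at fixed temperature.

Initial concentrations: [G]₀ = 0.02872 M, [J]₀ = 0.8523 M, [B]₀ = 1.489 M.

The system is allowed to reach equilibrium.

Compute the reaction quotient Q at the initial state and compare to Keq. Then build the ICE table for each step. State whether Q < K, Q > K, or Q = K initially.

Q₀ = 1.1877e+05 vs Keq = 4.9460e+04 ⇒ Q>K, reverse
Step 1:
                    G           J           B
  Initial     0.02872      0.8523       1.489
  Change     0.009449    -0.00315   -0.009449
  Equil       0.03817      0.8492        1.48
  solve Keq expr → x = -0.00315; check Q = 4.9460e+04

Q₀ = 1.1877e+05; Q > K (proceeds reverse)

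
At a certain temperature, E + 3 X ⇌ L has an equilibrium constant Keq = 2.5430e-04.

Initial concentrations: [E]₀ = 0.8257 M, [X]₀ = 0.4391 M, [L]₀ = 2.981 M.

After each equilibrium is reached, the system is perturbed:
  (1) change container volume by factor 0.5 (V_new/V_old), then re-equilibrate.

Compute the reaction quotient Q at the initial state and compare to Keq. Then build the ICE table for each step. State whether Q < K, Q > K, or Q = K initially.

Q₀ = 42.64 vs Keq = 2.5430e-04 ⇒ Q>K, reverse
Step 1:
                  E         X         L
  I          0.8257    0.4391     2.981
  C           2.536     7.607    -2.536
  E           3.361     8.046    0.4453
  solve Keq expr → x = -2.536; check Q = 2.5430e-04
Then change container volume by factor 0.5 (V_new/V_old).
Step 2:
                  E         X         L
  I           6.723     16.09    0.8906
  C          -1.396    -4.187     1.396
  E           5.327     11.91     2.286
  solve Keq expr → x = 1.396; check Q = 2.5430e-04

Q₀ = 42.64; Q > K (proceeds reverse)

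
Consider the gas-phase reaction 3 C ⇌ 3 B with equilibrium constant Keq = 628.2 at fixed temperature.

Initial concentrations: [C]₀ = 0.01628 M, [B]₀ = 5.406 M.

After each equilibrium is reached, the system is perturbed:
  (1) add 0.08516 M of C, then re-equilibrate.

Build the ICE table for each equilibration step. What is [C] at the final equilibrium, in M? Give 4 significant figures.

[C]_eq = 0.5758 M

Q₀ = 3.6615e+07 vs Keq = 628.2 ⇒ Q>K, reverse
Step 1:
                    C           B
  I           0.01628       5.406
  C            0.5506     -0.5506
  E            0.5669       4.855
  solve Keq expr → x = -0.1835; check Q = 628.2
Then add 0.08516 M of C.
Step 2:
                    C           B
  I            0.6521       4.855
  C          -0.07626     0.07626
  E            0.5758       4.932
  solve Keq expr → x = 0.02542; check Q = 628.2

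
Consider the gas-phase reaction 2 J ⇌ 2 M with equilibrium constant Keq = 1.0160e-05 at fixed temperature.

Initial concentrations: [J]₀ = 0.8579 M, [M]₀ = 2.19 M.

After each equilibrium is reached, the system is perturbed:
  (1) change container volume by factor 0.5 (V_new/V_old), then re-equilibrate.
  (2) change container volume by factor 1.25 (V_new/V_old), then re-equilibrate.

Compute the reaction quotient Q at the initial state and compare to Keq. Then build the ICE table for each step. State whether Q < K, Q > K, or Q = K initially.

Q₀ = 6.517 vs Keq = 1.0160e-05 ⇒ Q>K, reverse
Step 1:
                    J           M
  Initial      0.8579        2.19
  Change         2.18       -2.18
  Equil         3.038    0.009684
  solve Keq expr → x = -1.09; check Q = 1.0160e-05
Then change container volume by factor 0.5 (V_new/V_old).
Step 2:
                    J           M
  Initial       6.076     0.01937
  Change            0           0
  Equil         6.076     0.01937
  solve Keq expr → x = 0; check Q = 1.0160e-05
Then change container volume by factor 1.25 (V_new/V_old).
Step 3:
                    J           M
  Initial       4.861     0.01549
  Change            0           0
  Equil         4.861     0.01549
  solve Keq expr → x = 0; check Q = 1.0160e-05

Q₀ = 6.517; Q > K (proceeds reverse)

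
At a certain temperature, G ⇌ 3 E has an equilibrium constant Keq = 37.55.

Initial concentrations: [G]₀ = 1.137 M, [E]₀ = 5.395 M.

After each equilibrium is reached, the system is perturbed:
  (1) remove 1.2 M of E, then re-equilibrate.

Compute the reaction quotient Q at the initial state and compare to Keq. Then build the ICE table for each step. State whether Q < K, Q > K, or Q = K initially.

Q₀ = 138.1; Q > K (proceeds reverse)

Q₀ = 138.1 vs Keq = 37.55 ⇒ Q>K, reverse
Step 1:
                   G          E
  Initial      1.137      5.395
  Change      0.4865     -1.459
  Equil        1.623      3.936
  solve Keq expr → x = -0.4865; check Q = 37.55
Then remove 1.2 M of E.
Step 2:
                   G          E
  Initial      1.623      2.736
  Change     -0.3104     0.9312
  Equil        1.313      3.667
  solve Keq expr → x = 0.3104; check Q = 37.55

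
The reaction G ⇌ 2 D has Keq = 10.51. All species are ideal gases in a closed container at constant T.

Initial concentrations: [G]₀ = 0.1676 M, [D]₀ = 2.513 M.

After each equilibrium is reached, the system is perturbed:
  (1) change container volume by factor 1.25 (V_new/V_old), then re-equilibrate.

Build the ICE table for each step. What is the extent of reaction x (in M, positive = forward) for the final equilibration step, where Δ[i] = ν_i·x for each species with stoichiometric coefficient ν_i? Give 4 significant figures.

Q₀ = 37.68 vs Keq = 10.51 ⇒ Q>K, reverse
Step 1:
                  G         D
  Initial    0.1676     2.513
  Change     0.2319   -0.4639
  Equil      0.3995     2.049
  solve Keq expr → x = -0.2319; check Q = 10.51
Then change container volume by factor 1.25 (V_new/V_old).
Step 2:
                  G         D
  Initial    0.3196     1.639
  Change   -0.03901   0.07802
  Equil      0.2806     1.717
  solve Keq expr → x = 0.03901; check Q = 10.51

x = 0.03901 M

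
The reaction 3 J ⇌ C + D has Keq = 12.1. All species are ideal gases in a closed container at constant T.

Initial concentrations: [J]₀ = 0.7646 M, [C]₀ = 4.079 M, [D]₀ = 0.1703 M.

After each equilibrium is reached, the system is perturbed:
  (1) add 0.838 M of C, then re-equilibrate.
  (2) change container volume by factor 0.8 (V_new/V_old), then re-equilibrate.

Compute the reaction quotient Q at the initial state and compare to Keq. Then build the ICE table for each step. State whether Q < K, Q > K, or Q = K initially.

Q₀ = 1.554 vs Keq = 12.1 ⇒ Q<K, forward
Step 1:
                  J         C         D
  I          0.7646     4.079    0.1703
  C         -0.3091     0.103     0.103
  E          0.4555     4.182    0.2733
  solve Keq expr → x = 0.103; check Q = 12.1
Then add 0.838 M of C.
Step 2:
                  J         C         D
  I          0.4555      5.02    0.2733
  C         0.02364  -0.00788  -0.00788
  E          0.4791     5.012    0.2655
  solve Keq expr → x = -0.00788; check Q = 12.1
Then change container volume by factor 0.8 (V_new/V_old).
Step 3:
                  J         C         D
  I          0.5989     6.265    0.3318
  C        -0.03596   0.01199   0.01199
  E          0.5629     6.277    0.3438
  solve Keq expr → x = 0.01199; check Q = 12.1

Q₀ = 1.554; Q < K (proceeds forward)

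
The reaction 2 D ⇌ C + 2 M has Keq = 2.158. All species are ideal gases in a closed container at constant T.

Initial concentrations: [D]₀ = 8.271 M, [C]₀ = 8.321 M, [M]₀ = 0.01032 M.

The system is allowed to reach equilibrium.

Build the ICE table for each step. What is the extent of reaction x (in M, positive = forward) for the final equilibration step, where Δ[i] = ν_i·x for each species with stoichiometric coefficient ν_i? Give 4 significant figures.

Q₀ = 1.2954e-05 vs Keq = 2.158 ⇒ Q<K, forward
Step 1:
                  D         C         M
  init        8.271     8.321   0.01032
  Δ          -2.649     1.324     2.649
  eq          5.622     9.645     2.659
  solve Keq expr → x = 1.324; check Q = 2.158

x = 1.324 M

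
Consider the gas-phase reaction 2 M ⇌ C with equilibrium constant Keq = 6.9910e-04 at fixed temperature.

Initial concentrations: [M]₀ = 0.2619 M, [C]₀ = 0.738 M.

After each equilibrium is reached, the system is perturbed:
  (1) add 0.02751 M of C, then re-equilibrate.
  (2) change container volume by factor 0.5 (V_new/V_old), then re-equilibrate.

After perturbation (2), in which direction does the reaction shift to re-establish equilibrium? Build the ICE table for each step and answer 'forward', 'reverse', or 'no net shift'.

Direction: forward

Q₀ = 10.76 vs Keq = 6.9910e-04 ⇒ Q>K, reverse
Step 1:
                   M          C
  I           0.2619      0.738
  C            1.472    -0.7359
  E            1.734   0.002101
  solve Keq expr → x = -0.7359; check Q = 6.9910e-04
Then add 0.02751 M of C.
Step 2:
                   M          C
  I            1.734    0.02961
  C          0.05475   -0.02738
  E            1.788   0.002236
  solve Keq expr → x = -0.02738; check Q = 6.9910e-04
Then change container volume by factor 0.5 (V_new/V_old).
Step 3:
                   M          C
  I            3.577   0.004472
  C        -0.008856   0.004428
  E            3.568     0.0089
  solve Keq expr → x = 0.004428; check Q = 6.9910e-04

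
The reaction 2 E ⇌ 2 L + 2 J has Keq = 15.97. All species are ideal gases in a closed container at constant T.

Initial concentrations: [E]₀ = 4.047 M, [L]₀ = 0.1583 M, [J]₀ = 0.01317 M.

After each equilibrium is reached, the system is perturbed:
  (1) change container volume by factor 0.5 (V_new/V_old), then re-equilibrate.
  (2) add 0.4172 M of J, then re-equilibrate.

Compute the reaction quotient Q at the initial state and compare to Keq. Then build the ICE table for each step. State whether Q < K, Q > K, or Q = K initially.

Q₀ = 2.6538e-07 vs Keq = 15.97 ⇒ Q<K, forward
Step 1:
                   E          L          J
  init         4.047     0.1583    0.01317
  Δ           -2.445      2.445      2.445
  eq           1.602      2.604      2.458
  solve Keq expr → x = 1.223; check Q = 15.97
Then change container volume by factor 0.5 (V_new/V_old).
Step 2:
                   E          L          J
  init         3.203      5.207      4.917
  Δ           0.9738    -0.9738    -0.9738
  eq           4.177      4.233      3.943
  solve Keq expr → x = -0.4869; check Q = 15.97
Then add 0.4172 M of J.
Step 3:
                   E          L          J
  init         4.177      4.233       4.36
  Δ           0.1419    -0.1419    -0.1419
  eq           4.319      4.092      4.218
  solve Keq expr → x = -0.07094; check Q = 15.97

Q₀ = 2.6538e-07; Q < K (proceeds forward)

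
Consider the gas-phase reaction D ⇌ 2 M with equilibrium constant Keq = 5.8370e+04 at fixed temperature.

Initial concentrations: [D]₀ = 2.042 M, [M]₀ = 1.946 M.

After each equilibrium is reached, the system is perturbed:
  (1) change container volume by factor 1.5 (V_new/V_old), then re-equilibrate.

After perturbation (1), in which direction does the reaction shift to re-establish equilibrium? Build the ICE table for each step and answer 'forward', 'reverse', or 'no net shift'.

Direction: forward

Q₀ = 1.855 vs Keq = 5.8370e+04 ⇒ Q<K, forward
Step 1:
                    D           M
  Initial       2.042       1.946
  Change       -2.041       4.083
  Equil    6.2268e-04       6.029
  solve Keq expr → x = 2.041; check Q = 5.8370e+04
Then change container volume by factor 1.5 (V_new/V_old).
Step 2:
                    D           M
  Initial  4.1512e-04       4.019
  Change  -1.3834e-04  2.7667e-04
  Equil    2.7679e-04       4.019
  solve Keq expr → x = 1.3834e-04; check Q = 5.8370e+04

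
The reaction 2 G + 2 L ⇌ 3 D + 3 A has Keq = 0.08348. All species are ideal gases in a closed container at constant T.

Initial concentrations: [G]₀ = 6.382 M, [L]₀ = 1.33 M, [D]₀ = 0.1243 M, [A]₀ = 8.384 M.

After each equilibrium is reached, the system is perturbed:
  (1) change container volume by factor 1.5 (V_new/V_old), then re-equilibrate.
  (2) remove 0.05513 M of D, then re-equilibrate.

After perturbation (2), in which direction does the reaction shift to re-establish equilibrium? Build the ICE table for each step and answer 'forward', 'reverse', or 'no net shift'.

Direction: forward

Q₀ = 0.01571 vs Keq = 0.08348 ⇒ Q<K, forward
Step 1:
                   G          L          D          A
  init         6.382       1.33     0.1243      8.384
  Δ          -0.0555    -0.0555    0.08325    0.08325
  eq           6.327      1.275     0.2075      8.467
  solve Keq expr → x = 0.02775; check Q = 0.08348
Then change container volume by factor 1.5 (V_new/V_old).
Step 2:
                   G          L          D          A
  init         4.218     0.8497     0.1384      5.645
  Δ           -0.025     -0.025     0.0375     0.0375
  eq           4.193     0.8247     0.1759      5.682
  solve Keq expr → x = 0.0125; check Q = 0.08348
Then remove 0.05513 M of D.
Step 3:
                   G          L          D          A
  init         4.193     0.8247     0.1207      5.682
  Δ         -0.03215   -0.03215    0.04822    0.04822
  eq           4.161     0.7925      0.169      5.731
  solve Keq expr → x = 0.01607; check Q = 0.08348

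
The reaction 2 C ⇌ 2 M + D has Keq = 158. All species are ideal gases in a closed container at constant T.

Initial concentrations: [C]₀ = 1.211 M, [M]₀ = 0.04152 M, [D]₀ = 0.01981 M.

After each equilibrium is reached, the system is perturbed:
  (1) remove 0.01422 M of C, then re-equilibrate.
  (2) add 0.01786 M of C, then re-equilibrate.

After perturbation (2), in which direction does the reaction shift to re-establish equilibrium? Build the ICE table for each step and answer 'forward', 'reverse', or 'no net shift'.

Direction: forward

Q₀ = 2.3287e-05 vs Keq = 158 ⇒ Q<K, forward
Step 1:
                    C           M           D
  I             1.211     0.04152     0.01981
  C            -1.139       1.139      0.5695
  E           0.07209        1.18      0.5893
  solve Keq expr → x = 0.5695; check Q = 158
Then remove 0.01422 M of C.
Step 2:
                    C           M           D
  I           0.05787        1.18      0.5893
  C           0.01303    -0.01303   -0.006515
  E            0.0709       1.167      0.5828
  solve Keq expr → x = -0.006515; check Q = 158
Then add 0.01786 M of C.
Step 3:
                    C           M           D
  I           0.08876       1.167      0.5828
  C          -0.01636     0.01636    0.008182
  E           0.07239       1.184      0.5909
  solve Keq expr → x = 0.008182; check Q = 158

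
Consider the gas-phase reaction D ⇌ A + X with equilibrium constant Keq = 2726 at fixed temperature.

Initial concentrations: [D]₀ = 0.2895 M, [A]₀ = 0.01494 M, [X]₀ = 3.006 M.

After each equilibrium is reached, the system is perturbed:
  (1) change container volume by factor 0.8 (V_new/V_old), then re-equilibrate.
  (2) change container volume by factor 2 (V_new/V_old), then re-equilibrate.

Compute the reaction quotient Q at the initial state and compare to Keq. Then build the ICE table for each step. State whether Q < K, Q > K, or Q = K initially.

Q₀ = 0.1551 vs Keq = 2726 ⇒ Q<K, forward
Step 1:
                    D           A           X
  init         0.2895     0.01494       3.006
  Δ           -0.2891      0.2891      0.2891
  eq       3.6756e-04      0.3041       3.295
  solve Keq expr → x = 0.2891; check Q = 2726
Then change container volume by factor 0.8 (V_new/V_old).
Step 2:
                    D           A           X
  init     4.5945e-04      0.3801       4.119
  Δ        1.1467e-04 -1.1467e-04 -1.1467e-04
  eq       5.7412e-04        0.38       4.119
  solve Keq expr → x = -1.1467e-04; check Q = 2726
Then change container volume by factor 2 (V_new/V_old).
Step 3:
                    D           A           X
  init     2.8706e-04        0.19       2.059
  Δ       -1.4341e-04  1.4341e-04  1.4341e-04
  eq       1.4365e-04      0.1901        2.06
  solve Keq expr → x = 1.4341e-04; check Q = 2726

Q₀ = 0.1551; Q < K (proceeds forward)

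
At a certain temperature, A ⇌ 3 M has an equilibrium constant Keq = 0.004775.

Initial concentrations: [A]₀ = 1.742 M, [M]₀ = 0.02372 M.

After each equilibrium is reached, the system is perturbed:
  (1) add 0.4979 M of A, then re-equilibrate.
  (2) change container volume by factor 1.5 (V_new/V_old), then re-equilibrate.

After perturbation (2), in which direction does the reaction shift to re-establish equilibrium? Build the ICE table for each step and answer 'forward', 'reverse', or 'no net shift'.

Q₀ = 7.6612e-06 vs Keq = 0.004775 ⇒ Q<K, forward
Step 1:
                    A           M
  init          1.742     0.02372
  Δ          -0.05886      0.1766
  eq            1.683      0.2003
  solve Keq expr → x = 0.05886; check Q = 0.004775
Then add 0.4979 M of A.
Step 2:
                    A           M
  init          2.181      0.2003
  Δ         -0.005958     0.01787
  eq            2.175      0.2182
  solve Keq expr → x = 0.005958; check Q = 0.004775
Then change container volume by factor 1.5 (V_new/V_old).
Step 3:
                    A           M
  init           1.45      0.1455
  Δ          -0.01483     0.04449
  eq            1.435      0.1899
  solve Keq expr → x = 0.01483; check Q = 0.004775

Direction: forward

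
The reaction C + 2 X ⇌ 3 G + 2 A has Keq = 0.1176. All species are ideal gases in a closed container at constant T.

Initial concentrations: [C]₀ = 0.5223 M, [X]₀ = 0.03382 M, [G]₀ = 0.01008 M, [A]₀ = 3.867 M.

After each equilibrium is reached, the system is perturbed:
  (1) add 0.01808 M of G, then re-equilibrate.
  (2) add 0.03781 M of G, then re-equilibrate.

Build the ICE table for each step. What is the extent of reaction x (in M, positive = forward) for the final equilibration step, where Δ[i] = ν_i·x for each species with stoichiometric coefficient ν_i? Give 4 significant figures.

Q₀ = 0.02564 vs Keq = 0.1176 ⇒ Q<K, forward
Step 1:
                  C         X         G         A
  I          0.5223   0.03382   0.01008     3.867
  C       -0.001808 -0.003616  0.005425  0.003616
  E          0.5205    0.0302    0.0155     3.871
  solve Keq expr → x = 0.001808; check Q = 0.1176
Then add 0.01808 M of G.
Step 2:
                  C         X         G         A
  I          0.5205    0.0302   0.03358     3.871
  C        0.004926  0.009852  -0.01478 -0.009852
  E          0.5254   0.04006   0.01881     3.861
  solve Keq expr → x = -0.004926; check Q = 0.1176
Then add 0.03781 M of G.
Step 3:
                  C         X         G         A
  I          0.5254   0.04006   0.05662     3.861
  C         0.01049   0.02097  -0.03146  -0.02097
  E          0.5359   0.06103   0.02516      3.84
  solve Keq expr → x = -0.01049; check Q = 0.1176

x = -0.01049 M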